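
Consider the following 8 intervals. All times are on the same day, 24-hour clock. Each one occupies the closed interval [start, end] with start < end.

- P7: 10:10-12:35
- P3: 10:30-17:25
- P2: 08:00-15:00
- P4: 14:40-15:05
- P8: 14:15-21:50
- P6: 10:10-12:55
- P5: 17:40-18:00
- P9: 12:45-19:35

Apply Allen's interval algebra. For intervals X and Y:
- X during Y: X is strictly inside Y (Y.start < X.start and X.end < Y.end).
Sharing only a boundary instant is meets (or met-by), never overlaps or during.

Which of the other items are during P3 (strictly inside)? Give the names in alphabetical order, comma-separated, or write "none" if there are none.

P4

Target P3 = [10:30, 17:25].
P2 [08:00, 15:00] → overlaps → no.
P4 [14:40, 15:05] → during → yes.
P5 [17:40, 18:00] → after → no.
P6 [10:10, 12:55] → overlaps → no.
P7 [10:10, 12:35] → overlaps → no.
P8 [14:15, 21:50] → overlapped-by → no.
P9 [12:45, 19:35] → overlapped-by → no.
Result: P4.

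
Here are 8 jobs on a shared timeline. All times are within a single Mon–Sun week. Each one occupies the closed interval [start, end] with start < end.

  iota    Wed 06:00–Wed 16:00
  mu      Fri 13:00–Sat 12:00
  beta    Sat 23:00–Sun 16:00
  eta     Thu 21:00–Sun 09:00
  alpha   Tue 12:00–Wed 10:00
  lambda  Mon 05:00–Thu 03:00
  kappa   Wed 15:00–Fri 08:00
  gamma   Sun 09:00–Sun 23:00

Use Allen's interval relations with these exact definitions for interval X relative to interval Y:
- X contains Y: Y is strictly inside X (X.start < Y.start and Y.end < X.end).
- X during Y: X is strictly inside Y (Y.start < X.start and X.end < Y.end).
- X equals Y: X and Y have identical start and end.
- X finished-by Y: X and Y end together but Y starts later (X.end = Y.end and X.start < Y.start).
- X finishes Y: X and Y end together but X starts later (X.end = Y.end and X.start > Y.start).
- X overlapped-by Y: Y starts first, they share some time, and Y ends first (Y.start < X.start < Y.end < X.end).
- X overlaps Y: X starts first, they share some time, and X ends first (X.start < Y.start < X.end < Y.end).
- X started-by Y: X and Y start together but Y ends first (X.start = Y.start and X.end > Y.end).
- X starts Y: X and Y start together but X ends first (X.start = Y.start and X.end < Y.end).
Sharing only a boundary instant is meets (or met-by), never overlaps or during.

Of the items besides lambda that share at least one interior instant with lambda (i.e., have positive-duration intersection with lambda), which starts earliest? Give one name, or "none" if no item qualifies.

alpha

Target lambda = [Mon 05:00, Thu 03:00].
alpha [Tue 12:00, Wed 10:00] → during → candidate.
beta [Sat 23:00, Sun 16:00] → after → excluded.
eta [Thu 21:00, Sun 09:00] → after → excluded.
gamma [Sun 09:00, Sun 23:00] → after → excluded.
iota [Wed 06:00, Wed 16:00] → during → candidate.
kappa [Wed 15:00, Fri 08:00] → overlapped-by → candidate.
mu [Fri 13:00, Sat 12:00] → after → excluded.
Among candidates, earliest start is Tue 12:00 → alpha.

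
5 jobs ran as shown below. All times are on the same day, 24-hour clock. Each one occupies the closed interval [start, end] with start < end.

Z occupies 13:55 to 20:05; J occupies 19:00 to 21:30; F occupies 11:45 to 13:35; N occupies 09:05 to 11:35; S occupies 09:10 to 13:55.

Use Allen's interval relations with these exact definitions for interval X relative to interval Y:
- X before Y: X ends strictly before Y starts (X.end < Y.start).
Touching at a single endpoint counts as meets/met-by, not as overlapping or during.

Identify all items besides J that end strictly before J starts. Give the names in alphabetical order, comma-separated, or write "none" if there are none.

F, N, S

Target J = [19:00, 21:30].
F [11:45, 13:35] → before → yes.
N [09:05, 11:35] → before → yes.
S [09:10, 13:55] → before → yes.
Z [13:55, 20:05] → overlaps → no.
Result: F, N, S.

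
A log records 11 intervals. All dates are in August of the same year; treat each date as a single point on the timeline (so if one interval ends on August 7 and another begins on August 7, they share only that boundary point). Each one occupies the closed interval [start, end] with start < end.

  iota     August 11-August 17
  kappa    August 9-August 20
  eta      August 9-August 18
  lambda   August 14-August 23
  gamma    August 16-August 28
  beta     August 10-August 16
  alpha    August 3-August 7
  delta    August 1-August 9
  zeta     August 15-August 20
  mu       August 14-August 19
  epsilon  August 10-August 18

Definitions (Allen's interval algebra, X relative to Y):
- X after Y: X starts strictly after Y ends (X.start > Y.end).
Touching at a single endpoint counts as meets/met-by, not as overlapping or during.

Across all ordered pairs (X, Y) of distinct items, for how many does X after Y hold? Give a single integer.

16

Checking all 110 ordered pairs for relation 'after'; matching pairs in alphabetical order:
(beta, alpha): beta after alpha ✓
(beta, delta): beta after delta ✓
(epsilon, alpha): epsilon after alpha ✓
(epsilon, delta): epsilon after delta ✓
(eta, alpha): eta after alpha ✓
(gamma, alpha): gamma after alpha ✓
(gamma, delta): gamma after delta ✓
(iota, alpha): iota after alpha ✓
(iota, delta): iota after delta ✓
(kappa, alpha): kappa after alpha ✓
(lambda, alpha): lambda after alpha ✓
(lambda, delta): lambda after delta ✓
(mu, alpha): mu after alpha ✓
(mu, delta): mu after delta ✓
(zeta, alpha): zeta after alpha ✓
(zeta, delta): zeta after delta ✓
Count: 16.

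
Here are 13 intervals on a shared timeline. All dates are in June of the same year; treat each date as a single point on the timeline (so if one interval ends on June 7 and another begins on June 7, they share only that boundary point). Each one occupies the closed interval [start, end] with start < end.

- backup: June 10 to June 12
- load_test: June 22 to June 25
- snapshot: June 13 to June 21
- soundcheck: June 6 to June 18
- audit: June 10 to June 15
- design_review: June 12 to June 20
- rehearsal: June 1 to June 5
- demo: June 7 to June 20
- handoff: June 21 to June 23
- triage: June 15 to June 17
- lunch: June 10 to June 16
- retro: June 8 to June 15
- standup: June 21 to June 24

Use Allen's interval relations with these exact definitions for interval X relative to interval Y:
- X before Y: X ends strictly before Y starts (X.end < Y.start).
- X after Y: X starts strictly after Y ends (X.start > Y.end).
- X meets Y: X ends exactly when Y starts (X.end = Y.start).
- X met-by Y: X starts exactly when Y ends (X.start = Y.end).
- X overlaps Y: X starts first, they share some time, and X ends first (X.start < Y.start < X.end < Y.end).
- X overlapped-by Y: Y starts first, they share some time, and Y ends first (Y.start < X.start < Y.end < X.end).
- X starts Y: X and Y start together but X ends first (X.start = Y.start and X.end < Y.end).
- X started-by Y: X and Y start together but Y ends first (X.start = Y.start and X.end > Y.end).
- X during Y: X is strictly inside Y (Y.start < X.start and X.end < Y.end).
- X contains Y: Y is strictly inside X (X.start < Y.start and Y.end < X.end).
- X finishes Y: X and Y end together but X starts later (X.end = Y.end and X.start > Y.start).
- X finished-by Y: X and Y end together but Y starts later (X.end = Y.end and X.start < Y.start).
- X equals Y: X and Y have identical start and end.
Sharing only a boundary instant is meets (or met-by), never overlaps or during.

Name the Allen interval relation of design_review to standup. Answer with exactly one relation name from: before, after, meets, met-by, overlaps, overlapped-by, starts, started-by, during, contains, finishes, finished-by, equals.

design_review = [June 12, June 20]; standup = [June 21, June 24].
Compare endpoints: design_review.start < standup.start, design_review.start < standup.end, design_review.end < standup.start, design_review.end < standup.end.
That pattern is 'before'.

before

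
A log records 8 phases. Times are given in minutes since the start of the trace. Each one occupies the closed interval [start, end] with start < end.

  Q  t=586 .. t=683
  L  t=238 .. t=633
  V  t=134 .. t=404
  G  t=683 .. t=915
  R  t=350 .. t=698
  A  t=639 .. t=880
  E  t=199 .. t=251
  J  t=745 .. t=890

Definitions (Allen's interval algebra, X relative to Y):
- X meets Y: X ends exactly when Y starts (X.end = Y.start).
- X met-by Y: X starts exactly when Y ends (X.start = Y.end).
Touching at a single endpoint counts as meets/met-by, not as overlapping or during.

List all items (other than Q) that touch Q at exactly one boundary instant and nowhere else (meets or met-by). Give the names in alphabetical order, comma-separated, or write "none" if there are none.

Target Q = [t=586, t=683].
A [t=639, t=880] → overlapped-by → no.
E [t=199, t=251] → before → no.
G [t=683, t=915] → met-by → yes.
J [t=745, t=890] → after → no.
L [t=238, t=633] → overlaps → no.
R [t=350, t=698] → contains → no.
V [t=134, t=404] → before → no.
Result: G.

G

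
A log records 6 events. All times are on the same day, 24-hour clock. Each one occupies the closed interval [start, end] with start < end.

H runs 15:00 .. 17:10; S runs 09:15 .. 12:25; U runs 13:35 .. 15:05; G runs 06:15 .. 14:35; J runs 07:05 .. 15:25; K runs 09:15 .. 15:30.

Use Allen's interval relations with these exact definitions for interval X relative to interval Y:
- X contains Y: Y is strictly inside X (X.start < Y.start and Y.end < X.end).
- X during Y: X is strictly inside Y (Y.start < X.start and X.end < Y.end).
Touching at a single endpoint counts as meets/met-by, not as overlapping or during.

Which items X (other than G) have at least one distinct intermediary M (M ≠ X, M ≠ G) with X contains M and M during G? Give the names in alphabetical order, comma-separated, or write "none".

Target G = [06:15, 14:35].
Intermediaries M with M during G: S.
Via S — items with X contains S: J.
Union: J.

J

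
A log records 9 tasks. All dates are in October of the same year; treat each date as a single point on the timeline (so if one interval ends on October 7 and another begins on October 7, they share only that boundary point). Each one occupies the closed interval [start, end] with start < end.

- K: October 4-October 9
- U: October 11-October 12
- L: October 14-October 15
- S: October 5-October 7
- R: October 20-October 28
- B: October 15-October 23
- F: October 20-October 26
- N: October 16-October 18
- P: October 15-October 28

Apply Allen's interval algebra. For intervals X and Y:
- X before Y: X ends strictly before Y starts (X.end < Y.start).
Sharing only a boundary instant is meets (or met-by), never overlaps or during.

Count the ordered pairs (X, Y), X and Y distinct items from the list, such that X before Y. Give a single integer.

25

Checking all 72 ordered pairs for relation 'before'; matching pairs in alphabetical order:
(K, B): K before B ✓
(K, F): K before F ✓
(K, L): K before L ✓
(K, N): K before N ✓
(K, P): K before P ✓
(K, R): K before R ✓
(K, U): K before U ✓
(L, F): L before F ✓
(L, N): L before N ✓
(L, R): L before R ✓
(N, F): N before F ✓
(N, R): N before R ✓
(S, B): S before B ✓
(S, F): S before F ✓
(S, L): S before L ✓
(S, N): S before N ✓
(S, P): S before P ✓
(S, R): S before R ✓
(S, U): S before U ✓
(U, B): U before B ✓
(U, F): U before F ✓
(U, L): U before L ✓
(U, N): U before N ✓
(U, P): U before P ✓
... plus 1 further pairs not listed.
Count: 25.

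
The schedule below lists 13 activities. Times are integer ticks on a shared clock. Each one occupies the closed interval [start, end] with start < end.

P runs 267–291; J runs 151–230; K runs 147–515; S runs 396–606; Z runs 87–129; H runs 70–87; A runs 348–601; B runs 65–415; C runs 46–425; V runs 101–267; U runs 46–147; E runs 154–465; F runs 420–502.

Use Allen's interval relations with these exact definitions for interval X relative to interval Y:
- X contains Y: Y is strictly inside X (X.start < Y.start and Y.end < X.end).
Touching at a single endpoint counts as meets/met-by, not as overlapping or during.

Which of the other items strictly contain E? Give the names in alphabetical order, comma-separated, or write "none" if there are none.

Target E = [154, 465].
A [348, 601] → overlapped-by → no.
B [65, 415] → overlaps → no.
C [46, 425] → overlaps → no.
F [420, 502] → overlapped-by → no.
H [70, 87] → before → no.
J [151, 230] → overlaps → no.
K [147, 515] → contains → yes.
P [267, 291] → during → no.
S [396, 606] → overlapped-by → no.
U [46, 147] → before → no.
V [101, 267] → overlaps → no.
Z [87, 129] → before → no.
Result: K.

K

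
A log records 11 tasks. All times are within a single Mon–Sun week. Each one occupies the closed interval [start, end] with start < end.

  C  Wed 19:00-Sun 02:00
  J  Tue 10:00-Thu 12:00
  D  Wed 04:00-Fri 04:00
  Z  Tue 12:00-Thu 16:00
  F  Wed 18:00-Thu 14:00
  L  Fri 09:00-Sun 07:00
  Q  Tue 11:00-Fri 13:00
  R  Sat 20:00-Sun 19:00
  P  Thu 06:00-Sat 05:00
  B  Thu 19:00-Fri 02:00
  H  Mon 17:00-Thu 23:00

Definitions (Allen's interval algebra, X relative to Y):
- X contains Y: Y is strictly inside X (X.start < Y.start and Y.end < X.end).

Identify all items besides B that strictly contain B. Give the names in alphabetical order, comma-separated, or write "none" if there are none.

Target B = [Thu 19:00, Fri 02:00].
C [Wed 19:00, Sun 02:00] → contains → yes.
D [Wed 04:00, Fri 04:00] → contains → yes.
F [Wed 18:00, Thu 14:00] → before → no.
H [Mon 17:00, Thu 23:00] → overlaps → no.
J [Tue 10:00, Thu 12:00] → before → no.
L [Fri 09:00, Sun 07:00] → after → no.
P [Thu 06:00, Sat 05:00] → contains → yes.
Q [Tue 11:00, Fri 13:00] → contains → yes.
R [Sat 20:00, Sun 19:00] → after → no.
Z [Tue 12:00, Thu 16:00] → before → no.
Result: C, D, P, Q.

C, D, P, Q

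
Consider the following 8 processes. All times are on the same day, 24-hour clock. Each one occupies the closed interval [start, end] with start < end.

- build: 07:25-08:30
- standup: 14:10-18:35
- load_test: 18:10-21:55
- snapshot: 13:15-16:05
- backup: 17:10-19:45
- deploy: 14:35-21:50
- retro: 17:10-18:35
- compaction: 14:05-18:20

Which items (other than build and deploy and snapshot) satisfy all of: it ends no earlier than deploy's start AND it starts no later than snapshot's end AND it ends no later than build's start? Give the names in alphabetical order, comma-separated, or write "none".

Conditions: its end is no earlier than deploy's start (X.end >= 14:35) AND its start is no later than snapshot's end (X.start <= 16:05) AND its end is no later than build's start (X.end <= 07:25).
backup: end 19:45 >= 14:35? ✓; start 17:10 <= 16:05? ✗; end 19:45 <= 07:25? ✗ → no.
compaction: end 18:20 >= 14:35? ✓; start 14:05 <= 16:05? ✓; end 18:20 <= 07:25? ✗ → no.
load_test: end 21:55 >= 14:35? ✓; start 18:10 <= 16:05? ✗; end 21:55 <= 07:25? ✗ → no.
retro: end 18:35 >= 14:35? ✓; start 17:10 <= 16:05? ✗; end 18:35 <= 07:25? ✗ → no.
standup: end 18:35 >= 14:35? ✓; start 14:10 <= 16:05? ✓; end 18:35 <= 07:25? ✗ → no.
Result: none.

none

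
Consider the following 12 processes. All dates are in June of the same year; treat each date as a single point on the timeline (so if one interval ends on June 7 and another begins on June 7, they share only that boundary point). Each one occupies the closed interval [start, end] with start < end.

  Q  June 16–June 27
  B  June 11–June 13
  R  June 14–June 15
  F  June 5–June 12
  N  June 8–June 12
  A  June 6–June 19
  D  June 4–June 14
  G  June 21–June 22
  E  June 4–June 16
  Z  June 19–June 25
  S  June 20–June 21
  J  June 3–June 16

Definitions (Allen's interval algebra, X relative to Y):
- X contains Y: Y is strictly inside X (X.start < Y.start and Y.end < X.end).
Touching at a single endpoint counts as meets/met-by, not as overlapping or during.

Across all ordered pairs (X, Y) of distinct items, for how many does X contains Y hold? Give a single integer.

20

Checking all 132 ordered pairs for relation 'contains'; matching pairs in alphabetical order:
(A, B): A contains B ✓
(A, N): A contains N ✓
(A, R): A contains R ✓
(D, B): D contains B ✓
(D, F): D contains F ✓
(D, N): D contains N ✓
(E, B): E contains B ✓
(E, F): E contains F ✓
(E, N): E contains N ✓
(E, R): E contains R ✓
(J, B): J contains B ✓
(J, D): J contains D ✓
(J, F): J contains F ✓
(J, N): J contains N ✓
(J, R): J contains R ✓
(Q, G): Q contains G ✓
(Q, S): Q contains S ✓
(Q, Z): Q contains Z ✓
(Z, G): Z contains G ✓
(Z, S): Z contains S ✓
Count: 20.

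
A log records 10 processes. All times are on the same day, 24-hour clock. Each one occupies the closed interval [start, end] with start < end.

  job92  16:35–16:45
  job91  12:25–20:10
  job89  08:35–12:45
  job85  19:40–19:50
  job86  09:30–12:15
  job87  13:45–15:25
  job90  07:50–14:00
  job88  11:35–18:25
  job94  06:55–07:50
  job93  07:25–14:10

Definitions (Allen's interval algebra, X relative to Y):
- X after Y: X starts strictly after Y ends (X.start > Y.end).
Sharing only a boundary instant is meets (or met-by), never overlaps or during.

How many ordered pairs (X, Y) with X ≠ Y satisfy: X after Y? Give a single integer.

22

Checking all 90 ordered pairs for relation 'after'; matching pairs in alphabetical order:
(job85, job86): job85 after job86 ✓
(job85, job87): job85 after job87 ✓
(job85, job88): job85 after job88 ✓
(job85, job89): job85 after job89 ✓
(job85, job90): job85 after job90 ✓
(job85, job92): job85 after job92 ✓
(job85, job93): job85 after job93 ✓
(job85, job94): job85 after job94 ✓
(job86, job94): job86 after job94 ✓
(job87, job86): job87 after job86 ✓
(job87, job89): job87 after job89 ✓
(job87, job94): job87 after job94 ✓
(job88, job94): job88 after job94 ✓
(job89, job94): job89 after job94 ✓
(job91, job86): job91 after job86 ✓
(job91, job94): job91 after job94 ✓
(job92, job86): job92 after job86 ✓
(job92, job87): job92 after job87 ✓
(job92, job89): job92 after job89 ✓
(job92, job90): job92 after job90 ✓
(job92, job93): job92 after job93 ✓
(job92, job94): job92 after job94 ✓
Count: 22.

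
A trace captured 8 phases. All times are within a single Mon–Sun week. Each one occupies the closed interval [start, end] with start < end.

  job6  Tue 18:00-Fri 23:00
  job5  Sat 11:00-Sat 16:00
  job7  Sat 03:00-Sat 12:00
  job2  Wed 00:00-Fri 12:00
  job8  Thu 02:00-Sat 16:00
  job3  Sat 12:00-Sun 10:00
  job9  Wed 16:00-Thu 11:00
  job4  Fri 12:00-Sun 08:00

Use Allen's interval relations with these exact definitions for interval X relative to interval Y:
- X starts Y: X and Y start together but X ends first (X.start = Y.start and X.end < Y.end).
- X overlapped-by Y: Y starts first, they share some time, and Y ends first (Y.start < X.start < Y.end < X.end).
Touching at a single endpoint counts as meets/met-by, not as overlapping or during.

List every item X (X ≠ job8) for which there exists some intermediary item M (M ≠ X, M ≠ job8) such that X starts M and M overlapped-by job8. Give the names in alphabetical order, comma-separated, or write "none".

Target job8 = [Thu 02:00, Sat 16:00].
Intermediaries M with M overlapped-by job8: job3, job4.
Via job3 — items with X starts job3: none.
Via job4 — items with X starts job4: none.
Union: none.

none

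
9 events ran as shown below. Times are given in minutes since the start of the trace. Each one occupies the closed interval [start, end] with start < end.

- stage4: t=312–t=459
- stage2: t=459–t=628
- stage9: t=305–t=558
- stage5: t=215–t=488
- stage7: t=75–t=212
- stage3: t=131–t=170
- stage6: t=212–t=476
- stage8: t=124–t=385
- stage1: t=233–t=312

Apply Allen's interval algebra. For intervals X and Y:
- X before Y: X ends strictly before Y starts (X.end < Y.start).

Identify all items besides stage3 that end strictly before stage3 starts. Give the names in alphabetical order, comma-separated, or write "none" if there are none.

Target stage3 = [t=131, t=170].
stage1 [t=233, t=312] → after → no.
stage2 [t=459, t=628] → after → no.
stage4 [t=312, t=459] → after → no.
stage5 [t=215, t=488] → after → no.
stage6 [t=212, t=476] → after → no.
stage7 [t=75, t=212] → contains → no.
stage8 [t=124, t=385] → contains → no.
stage9 [t=305, t=558] → after → no.
Result: none.

none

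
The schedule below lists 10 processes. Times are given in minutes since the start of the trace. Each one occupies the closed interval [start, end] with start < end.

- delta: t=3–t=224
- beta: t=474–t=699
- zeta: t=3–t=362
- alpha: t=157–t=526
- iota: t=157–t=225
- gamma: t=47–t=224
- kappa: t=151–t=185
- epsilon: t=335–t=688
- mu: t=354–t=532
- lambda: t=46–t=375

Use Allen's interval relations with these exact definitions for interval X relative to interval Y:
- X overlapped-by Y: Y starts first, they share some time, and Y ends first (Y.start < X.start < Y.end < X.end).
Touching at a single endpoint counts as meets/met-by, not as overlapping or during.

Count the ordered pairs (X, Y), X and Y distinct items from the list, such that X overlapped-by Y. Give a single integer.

19

Checking all 90 ordered pairs for relation 'overlapped-by'; matching pairs in alphabetical order:
(alpha, delta): alpha overlapped-by delta ✓
(alpha, gamma): alpha overlapped-by gamma ✓
(alpha, kappa): alpha overlapped-by kappa ✓
(alpha, lambda): alpha overlapped-by lambda ✓
(alpha, zeta): alpha overlapped-by zeta ✓
(beta, alpha): beta overlapped-by alpha ✓
(beta, epsilon): beta overlapped-by epsilon ✓
(beta, mu): beta overlapped-by mu ✓
(epsilon, alpha): epsilon overlapped-by alpha ✓
(epsilon, lambda): epsilon overlapped-by lambda ✓
(epsilon, zeta): epsilon overlapped-by zeta ✓
(iota, delta): iota overlapped-by delta ✓
(iota, gamma): iota overlapped-by gamma ✓
(iota, kappa): iota overlapped-by kappa ✓
(lambda, delta): lambda overlapped-by delta ✓
(lambda, zeta): lambda overlapped-by zeta ✓
(mu, alpha): mu overlapped-by alpha ✓
(mu, lambda): mu overlapped-by lambda ✓
(mu, zeta): mu overlapped-by zeta ✓
Count: 19.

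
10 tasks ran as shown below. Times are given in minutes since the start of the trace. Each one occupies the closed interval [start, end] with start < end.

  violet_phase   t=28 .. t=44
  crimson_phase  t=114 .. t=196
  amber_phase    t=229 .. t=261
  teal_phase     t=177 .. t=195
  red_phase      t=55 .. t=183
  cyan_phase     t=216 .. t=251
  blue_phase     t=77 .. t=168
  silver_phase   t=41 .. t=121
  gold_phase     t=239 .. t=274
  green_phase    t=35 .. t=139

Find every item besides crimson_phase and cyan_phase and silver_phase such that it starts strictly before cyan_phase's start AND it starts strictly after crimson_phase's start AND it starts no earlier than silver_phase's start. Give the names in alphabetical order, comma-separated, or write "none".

Conditions: its start is strictly before cyan_phase's start (X.start < t=216) AND its start is strictly after crimson_phase's start (X.start > t=114) AND its start is no earlier than silver_phase's start (X.start >= t=41).
amber_phase: start t=229 < t=216? ✗; start t=229 > t=114? ✓; start t=229 >= t=41? ✓ → no.
blue_phase: start t=77 < t=216? ✓; start t=77 > t=114? ✗; start t=77 >= t=41? ✓ → no.
gold_phase: start t=239 < t=216? ✗; start t=239 > t=114? ✓; start t=239 >= t=41? ✓ → no.
green_phase: start t=35 < t=216? ✓; start t=35 > t=114? ✗; start t=35 >= t=41? ✗ → no.
red_phase: start t=55 < t=216? ✓; start t=55 > t=114? ✗; start t=55 >= t=41? ✓ → no.
teal_phase: start t=177 < t=216? ✓; start t=177 > t=114? ✓; start t=177 >= t=41? ✓ → yes.
violet_phase: start t=28 < t=216? ✓; start t=28 > t=114? ✗; start t=28 >= t=41? ✗ → no.
Result: teal_phase.

teal_phase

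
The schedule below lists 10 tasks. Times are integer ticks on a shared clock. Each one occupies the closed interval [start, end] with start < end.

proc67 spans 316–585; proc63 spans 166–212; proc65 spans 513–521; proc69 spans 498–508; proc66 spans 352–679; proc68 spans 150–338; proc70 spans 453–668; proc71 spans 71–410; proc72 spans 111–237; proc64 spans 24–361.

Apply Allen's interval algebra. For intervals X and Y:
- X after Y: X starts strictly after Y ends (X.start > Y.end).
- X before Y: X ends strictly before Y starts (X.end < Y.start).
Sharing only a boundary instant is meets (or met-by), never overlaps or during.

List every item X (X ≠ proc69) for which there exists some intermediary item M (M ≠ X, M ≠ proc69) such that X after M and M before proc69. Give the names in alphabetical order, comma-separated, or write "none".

Target proc69 = [498, 508].
Intermediaries M with M before proc69: proc63, proc64, proc68, proc71, proc72.
Via proc63 — items with X after proc63: proc65, proc66, proc67, proc70.
Via proc64 — items with X after proc64: proc65, proc70.
Via proc68 — items with X after proc68: proc65, proc66, proc70.
Via proc71 — items with X after proc71: proc65, proc70.
Via proc72 — items with X after proc72: proc65, proc66, proc67, proc70.
Union: proc65, proc66, proc67, proc70.

proc65, proc66, proc67, proc70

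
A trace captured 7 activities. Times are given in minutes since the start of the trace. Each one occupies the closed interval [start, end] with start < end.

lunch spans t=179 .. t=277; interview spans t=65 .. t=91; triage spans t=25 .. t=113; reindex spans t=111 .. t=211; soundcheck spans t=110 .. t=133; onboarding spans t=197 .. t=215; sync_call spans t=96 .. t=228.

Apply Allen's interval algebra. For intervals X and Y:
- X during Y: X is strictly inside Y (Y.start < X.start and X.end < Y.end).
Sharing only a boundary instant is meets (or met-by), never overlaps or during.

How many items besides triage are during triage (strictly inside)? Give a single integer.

1

Target triage = [t=25, t=113].
interview [t=65, t=91] → during → counts.
lunch [t=179, t=277] → after → no.
onboarding [t=197, t=215] → after → no.
reindex [t=111, t=211] → overlapped-by → no.
soundcheck [t=110, t=133] → overlapped-by → no.
sync_call [t=96, t=228] → overlapped-by → no.
Total: 1.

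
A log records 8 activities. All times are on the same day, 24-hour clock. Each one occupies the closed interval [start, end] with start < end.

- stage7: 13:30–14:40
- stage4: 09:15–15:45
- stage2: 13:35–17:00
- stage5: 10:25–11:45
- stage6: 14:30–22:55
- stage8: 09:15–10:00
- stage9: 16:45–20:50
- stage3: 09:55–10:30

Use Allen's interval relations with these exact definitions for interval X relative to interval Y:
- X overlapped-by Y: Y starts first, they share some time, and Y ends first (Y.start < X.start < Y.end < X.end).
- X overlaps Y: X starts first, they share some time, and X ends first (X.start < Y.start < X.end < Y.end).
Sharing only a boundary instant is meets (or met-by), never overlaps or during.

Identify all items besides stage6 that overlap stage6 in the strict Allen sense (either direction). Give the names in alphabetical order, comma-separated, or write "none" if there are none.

Target stage6 = [14:30, 22:55].
stage2 [13:35, 17:00] → overlaps → yes.
stage3 [09:55, 10:30] → before → no.
stage4 [09:15, 15:45] → overlaps → yes.
stage5 [10:25, 11:45] → before → no.
stage7 [13:30, 14:40] → overlaps → yes.
stage8 [09:15, 10:00] → before → no.
stage9 [16:45, 20:50] → during → no.
Result: stage2, stage4, stage7.

stage2, stage4, stage7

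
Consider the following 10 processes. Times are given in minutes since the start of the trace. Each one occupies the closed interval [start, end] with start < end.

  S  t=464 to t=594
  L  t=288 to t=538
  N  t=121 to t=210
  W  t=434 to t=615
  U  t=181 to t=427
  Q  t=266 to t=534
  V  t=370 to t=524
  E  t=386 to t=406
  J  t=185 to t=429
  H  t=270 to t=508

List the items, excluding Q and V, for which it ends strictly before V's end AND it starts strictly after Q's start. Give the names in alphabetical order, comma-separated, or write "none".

E, H

Conditions: its end is strictly before V's end (X.end < t=524) AND its start is strictly after Q's start (X.start > t=266).
E: end t=406 < t=524? ✓; start t=386 > t=266? ✓ → yes.
H: end t=508 < t=524? ✓; start t=270 > t=266? ✓ → yes.
J: end t=429 < t=524? ✓; start t=185 > t=266? ✗ → no.
L: end t=538 < t=524? ✗; start t=288 > t=266? ✓ → no.
N: end t=210 < t=524? ✓; start t=121 > t=266? ✗ → no.
S: end t=594 < t=524? ✗; start t=464 > t=266? ✓ → no.
U: end t=427 < t=524? ✓; start t=181 > t=266? ✗ → no.
W: end t=615 < t=524? ✗; start t=434 > t=266? ✓ → no.
Result: E, H.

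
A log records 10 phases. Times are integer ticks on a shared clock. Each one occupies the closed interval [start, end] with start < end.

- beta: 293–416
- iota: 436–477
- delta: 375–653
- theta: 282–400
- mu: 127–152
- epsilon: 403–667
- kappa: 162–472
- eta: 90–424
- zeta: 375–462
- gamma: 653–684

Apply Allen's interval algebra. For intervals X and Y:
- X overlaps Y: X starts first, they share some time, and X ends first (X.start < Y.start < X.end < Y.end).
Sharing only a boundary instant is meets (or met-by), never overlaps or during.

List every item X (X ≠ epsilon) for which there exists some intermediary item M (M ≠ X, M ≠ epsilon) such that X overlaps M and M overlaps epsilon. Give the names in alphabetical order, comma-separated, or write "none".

beta, eta, kappa, theta

Target epsilon = [403, 667].
Intermediaries M with M overlaps epsilon: beta, delta, eta, kappa, zeta.
Via beta — items with X overlaps beta: theta.
Via delta — items with X overlaps delta: beta, eta, kappa, theta.
Via eta — items with X overlaps eta: none.
Via kappa — items with X overlaps kappa: eta.
Via zeta — items with X overlaps zeta: beta, eta, theta.
Union: beta, eta, kappa, theta.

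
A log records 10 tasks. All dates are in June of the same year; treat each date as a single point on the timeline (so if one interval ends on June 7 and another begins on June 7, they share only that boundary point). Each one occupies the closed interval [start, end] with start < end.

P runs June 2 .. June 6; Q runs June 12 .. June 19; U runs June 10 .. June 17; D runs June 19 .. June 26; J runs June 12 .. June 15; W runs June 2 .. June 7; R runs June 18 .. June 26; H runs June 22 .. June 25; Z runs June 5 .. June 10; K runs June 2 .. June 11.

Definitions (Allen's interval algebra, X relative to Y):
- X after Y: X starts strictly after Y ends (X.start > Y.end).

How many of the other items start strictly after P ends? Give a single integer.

6

Target P = [June 2, June 6].
D [June 19, June 26] → after → counts.
H [June 22, June 25] → after → counts.
J [June 12, June 15] → after → counts.
K [June 2, June 11] → started-by → no.
Q [June 12, June 19] → after → counts.
R [June 18, June 26] → after → counts.
U [June 10, June 17] → after → counts.
W [June 2, June 7] → started-by → no.
Z [June 5, June 10] → overlapped-by → no.
Total: 6.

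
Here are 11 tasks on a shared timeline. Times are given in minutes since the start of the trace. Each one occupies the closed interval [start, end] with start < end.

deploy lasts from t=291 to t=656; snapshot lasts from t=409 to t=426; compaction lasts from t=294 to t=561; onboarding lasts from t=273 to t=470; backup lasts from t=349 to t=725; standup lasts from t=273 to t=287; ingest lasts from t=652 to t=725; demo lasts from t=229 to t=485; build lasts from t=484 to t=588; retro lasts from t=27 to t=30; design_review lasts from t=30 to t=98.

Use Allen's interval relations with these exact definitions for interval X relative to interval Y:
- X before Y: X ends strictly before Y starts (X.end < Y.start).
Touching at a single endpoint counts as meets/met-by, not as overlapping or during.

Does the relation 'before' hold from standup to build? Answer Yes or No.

Yes

standup = [t=273, t=287], build = [t=484, t=588].
Actual relation of standup to build: before.
Asked whether 'before' holds → Yes.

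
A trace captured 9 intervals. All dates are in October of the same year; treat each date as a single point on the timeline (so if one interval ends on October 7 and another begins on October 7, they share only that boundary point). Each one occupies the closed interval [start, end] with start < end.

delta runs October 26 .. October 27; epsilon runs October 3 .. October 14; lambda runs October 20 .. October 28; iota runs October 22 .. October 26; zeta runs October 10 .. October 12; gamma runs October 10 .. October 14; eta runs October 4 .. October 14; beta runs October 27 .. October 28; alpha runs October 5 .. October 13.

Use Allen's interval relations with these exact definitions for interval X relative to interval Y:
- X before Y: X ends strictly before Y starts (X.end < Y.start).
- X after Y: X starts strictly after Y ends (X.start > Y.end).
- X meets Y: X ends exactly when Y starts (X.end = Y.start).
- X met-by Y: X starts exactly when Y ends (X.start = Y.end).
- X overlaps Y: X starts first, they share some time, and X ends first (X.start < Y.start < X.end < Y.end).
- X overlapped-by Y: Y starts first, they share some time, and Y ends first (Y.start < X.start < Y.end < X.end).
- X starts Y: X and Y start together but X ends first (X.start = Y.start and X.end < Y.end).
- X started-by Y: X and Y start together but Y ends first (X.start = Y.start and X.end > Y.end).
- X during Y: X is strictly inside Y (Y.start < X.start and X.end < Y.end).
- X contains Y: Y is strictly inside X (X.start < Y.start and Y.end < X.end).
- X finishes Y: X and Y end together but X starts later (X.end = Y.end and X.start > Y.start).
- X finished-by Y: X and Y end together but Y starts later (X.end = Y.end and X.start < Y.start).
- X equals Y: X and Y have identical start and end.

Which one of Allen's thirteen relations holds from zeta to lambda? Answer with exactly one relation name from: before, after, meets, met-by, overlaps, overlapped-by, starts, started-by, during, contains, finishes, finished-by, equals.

before

zeta = [October 10, October 12]; lambda = [October 20, October 28].
Compare endpoints: zeta.start < lambda.start, zeta.start < lambda.end, zeta.end < lambda.start, zeta.end < lambda.end.
That pattern is 'before'.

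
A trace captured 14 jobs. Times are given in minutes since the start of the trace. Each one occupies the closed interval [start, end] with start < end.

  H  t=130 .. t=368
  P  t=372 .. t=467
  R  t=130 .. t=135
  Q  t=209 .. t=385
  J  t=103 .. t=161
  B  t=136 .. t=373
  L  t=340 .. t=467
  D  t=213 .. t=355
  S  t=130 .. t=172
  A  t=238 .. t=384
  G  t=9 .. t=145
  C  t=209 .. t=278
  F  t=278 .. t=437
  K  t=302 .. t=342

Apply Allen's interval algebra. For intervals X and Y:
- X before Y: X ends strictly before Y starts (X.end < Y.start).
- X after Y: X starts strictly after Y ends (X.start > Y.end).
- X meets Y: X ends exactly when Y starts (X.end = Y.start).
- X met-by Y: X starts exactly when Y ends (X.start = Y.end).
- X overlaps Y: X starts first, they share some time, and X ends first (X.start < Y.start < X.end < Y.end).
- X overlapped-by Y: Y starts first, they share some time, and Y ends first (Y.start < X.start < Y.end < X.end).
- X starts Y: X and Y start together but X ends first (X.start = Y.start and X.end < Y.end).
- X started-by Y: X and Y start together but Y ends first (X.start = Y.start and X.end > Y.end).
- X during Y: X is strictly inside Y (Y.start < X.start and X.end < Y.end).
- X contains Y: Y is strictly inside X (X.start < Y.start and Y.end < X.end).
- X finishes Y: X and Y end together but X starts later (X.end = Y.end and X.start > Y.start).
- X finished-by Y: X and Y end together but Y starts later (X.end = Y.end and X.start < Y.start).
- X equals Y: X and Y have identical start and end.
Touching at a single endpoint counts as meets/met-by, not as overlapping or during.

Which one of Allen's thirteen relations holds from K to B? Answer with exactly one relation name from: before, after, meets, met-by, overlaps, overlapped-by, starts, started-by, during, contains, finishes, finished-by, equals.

K = [t=302, t=342]; B = [t=136, t=373].
Compare endpoints: K.start > B.start, K.start < B.end, K.end > B.start, K.end < B.end.
That pattern is 'during'.

during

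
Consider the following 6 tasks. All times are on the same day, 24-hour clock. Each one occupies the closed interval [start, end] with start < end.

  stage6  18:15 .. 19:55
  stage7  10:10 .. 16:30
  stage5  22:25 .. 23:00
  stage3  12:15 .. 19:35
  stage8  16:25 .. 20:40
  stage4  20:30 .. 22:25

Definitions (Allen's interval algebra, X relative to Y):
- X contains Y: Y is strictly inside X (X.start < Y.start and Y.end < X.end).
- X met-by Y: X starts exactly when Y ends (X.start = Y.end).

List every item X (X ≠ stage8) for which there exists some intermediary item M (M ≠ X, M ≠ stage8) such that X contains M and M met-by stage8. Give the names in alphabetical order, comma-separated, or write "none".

Target stage8 = [16:25, 20:40].
Intermediaries M with M met-by stage8: none.
Union: none.

none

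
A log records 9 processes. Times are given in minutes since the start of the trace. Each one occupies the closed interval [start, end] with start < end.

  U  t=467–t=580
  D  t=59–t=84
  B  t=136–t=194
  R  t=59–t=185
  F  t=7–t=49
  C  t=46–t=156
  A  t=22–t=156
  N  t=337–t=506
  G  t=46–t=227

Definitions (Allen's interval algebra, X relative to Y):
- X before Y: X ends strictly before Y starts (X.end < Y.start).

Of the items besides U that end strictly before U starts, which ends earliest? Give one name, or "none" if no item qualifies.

Target U = [t=467, t=580].
A [t=22, t=156] → before → candidate.
B [t=136, t=194] → before → candidate.
C [t=46, t=156] → before → candidate.
D [t=59, t=84] → before → candidate.
F [t=7, t=49] → before → candidate.
G [t=46, t=227] → before → candidate.
N [t=337, t=506] → overlaps → excluded.
R [t=59, t=185] → before → candidate.
Among candidates, earliest end is t=49 → F.

F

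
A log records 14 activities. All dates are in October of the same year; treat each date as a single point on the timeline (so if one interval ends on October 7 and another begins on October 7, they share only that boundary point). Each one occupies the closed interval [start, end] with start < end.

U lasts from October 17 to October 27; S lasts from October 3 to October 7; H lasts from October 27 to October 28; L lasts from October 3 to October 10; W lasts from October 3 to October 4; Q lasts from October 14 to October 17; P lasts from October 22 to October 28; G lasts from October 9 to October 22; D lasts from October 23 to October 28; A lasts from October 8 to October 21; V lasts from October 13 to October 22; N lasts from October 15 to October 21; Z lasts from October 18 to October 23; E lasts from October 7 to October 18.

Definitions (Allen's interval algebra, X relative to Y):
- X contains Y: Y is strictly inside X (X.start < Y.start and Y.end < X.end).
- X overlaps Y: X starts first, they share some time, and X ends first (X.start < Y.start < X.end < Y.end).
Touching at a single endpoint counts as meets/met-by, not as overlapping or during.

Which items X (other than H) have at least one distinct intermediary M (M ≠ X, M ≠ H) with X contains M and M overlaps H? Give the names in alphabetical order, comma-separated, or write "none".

none

Target H = [October 27, October 28].
Intermediaries M with M overlaps H: none.
Union: none.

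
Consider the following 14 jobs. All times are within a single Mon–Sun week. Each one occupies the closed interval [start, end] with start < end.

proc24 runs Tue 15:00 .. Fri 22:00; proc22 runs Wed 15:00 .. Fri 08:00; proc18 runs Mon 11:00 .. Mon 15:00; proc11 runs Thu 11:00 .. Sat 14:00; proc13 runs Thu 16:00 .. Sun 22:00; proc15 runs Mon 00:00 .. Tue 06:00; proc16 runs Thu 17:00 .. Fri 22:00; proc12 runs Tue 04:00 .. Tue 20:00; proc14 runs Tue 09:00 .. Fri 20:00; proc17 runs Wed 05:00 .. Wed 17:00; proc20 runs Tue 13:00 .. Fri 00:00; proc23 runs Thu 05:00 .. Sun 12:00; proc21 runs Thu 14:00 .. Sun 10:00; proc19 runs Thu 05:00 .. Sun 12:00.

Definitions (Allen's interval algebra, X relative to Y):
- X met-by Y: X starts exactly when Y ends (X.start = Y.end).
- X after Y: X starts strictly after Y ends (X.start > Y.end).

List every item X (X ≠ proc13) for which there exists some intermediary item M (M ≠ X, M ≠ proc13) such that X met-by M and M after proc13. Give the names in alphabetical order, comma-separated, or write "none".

none

Target proc13 = [Thu 16:00, Sun 22:00].
Intermediaries M with M after proc13: none.
Union: none.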